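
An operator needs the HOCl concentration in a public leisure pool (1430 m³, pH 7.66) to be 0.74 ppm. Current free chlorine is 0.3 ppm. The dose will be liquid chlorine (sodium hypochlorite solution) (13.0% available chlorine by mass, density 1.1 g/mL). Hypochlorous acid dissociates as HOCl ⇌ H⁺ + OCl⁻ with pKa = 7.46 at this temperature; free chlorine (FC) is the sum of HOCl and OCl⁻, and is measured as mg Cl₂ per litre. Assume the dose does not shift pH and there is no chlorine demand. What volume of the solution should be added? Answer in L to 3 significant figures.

16.1 L

Volume: 1430 m³ = 1,430,000 L.
[OCl⁻]/[HOCl] = 10^(pH − pKa) = 10^(7.66 − 7.46) = 1.585; fraction as HOCl = 1/(1 + 1.585) = 0.3869.
Free chlorine required for 0.74 ppm HOCl: 0.74 / 0.3869 = 1.913 ppm.
FC to add: 1.913 − 0.3 = 1.613 mg/L as Cl₂.
Cl₂ equivalent: 1.613 mg/L × 1,430,000 L = 2306 g.
Product at 13.0% available Cl: 2306 / 0.13 = 17,740 g.
Volume: 17,740 g ÷ 1.1 g/mL = 16,130 mL.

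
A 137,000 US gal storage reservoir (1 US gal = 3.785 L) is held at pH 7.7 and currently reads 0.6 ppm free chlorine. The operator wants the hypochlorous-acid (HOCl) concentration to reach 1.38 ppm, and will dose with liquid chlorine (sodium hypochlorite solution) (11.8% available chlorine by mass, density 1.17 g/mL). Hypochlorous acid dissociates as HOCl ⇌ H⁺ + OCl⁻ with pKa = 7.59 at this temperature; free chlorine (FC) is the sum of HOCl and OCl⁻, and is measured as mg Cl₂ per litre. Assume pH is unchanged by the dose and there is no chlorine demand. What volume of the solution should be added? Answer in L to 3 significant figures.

9.61 L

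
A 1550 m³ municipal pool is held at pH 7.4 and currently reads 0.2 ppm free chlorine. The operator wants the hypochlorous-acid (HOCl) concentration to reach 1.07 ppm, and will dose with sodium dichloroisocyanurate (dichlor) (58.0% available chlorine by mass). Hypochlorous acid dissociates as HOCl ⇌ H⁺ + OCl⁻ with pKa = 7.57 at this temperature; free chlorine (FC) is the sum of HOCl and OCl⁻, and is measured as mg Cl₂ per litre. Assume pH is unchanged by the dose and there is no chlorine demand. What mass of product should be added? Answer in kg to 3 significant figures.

Volume: 1550 m³ = 1,550,000 L.
[OCl⁻]/[HOCl] = 10^(pH − pKa) = 10^(7.4 − 7.57) = 0.6761; fraction as HOCl = 1/(1 + 0.6761) = 0.5966.
Free chlorine required for 1.07 ppm HOCl: 1.07 / 0.5966 = 1.793 ppm.
FC to add: 1.793 − 0.2 = 1.593 mg/L as Cl₂.
Cl₂ equivalent: 1.593 mg/L × 1,550,000 L = 2470 g.
Product at 58.0% available Cl: 2470 / 0.58 = 4258 g.

4.26 kg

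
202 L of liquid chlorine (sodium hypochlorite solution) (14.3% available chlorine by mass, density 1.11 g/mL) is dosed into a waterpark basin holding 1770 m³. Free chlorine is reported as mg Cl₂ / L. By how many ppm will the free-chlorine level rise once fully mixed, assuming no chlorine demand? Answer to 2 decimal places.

18.11 ppm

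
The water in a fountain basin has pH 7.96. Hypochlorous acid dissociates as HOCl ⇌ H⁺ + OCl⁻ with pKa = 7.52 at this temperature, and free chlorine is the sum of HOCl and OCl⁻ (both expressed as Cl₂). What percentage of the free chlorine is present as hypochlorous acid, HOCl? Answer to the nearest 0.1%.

26.6%

[OCl⁻]/[HOCl] = 10^(pH − pKa) = 10^(7.96 − 7.52) = 10^0.44 = 2.754.
Fraction as HOCl = 1 / (1 + 2.754) = 0.2664.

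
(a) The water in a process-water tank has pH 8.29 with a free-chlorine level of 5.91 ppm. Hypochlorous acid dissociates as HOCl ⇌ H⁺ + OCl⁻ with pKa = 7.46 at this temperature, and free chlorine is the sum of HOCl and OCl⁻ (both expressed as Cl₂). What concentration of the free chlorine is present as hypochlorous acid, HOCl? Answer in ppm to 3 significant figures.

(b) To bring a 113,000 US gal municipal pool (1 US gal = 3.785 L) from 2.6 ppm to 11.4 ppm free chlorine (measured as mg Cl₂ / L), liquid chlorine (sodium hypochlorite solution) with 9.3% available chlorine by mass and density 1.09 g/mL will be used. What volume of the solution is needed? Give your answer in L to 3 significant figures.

(a) 0.762 ppm; (b) 37.1 L

(a) [OCl⁻]/[HOCl] = 10^(pH − pKa) = 10^(8.29 − 7.46) = 10^0.83 = 6.761.
(a) Fraction as HOCl = 1 / (1 + 6.761) = 0.1289.
(a) HOCl = 0.1289 × 5.91 ppm = 0.7615 ppm.

(b) Volume: 113,000 US gal × 3.785 L/gal = 427,705 L.
(b) Chlorine deficit: 11.4 − 2.6 = 8.8 ppm = 8.8 mg/L as Cl₂.
(b) Cl₂ equivalent needed: 8.8 mg/L × 427,705 L = 3,764,000 mg = 3764 g.
(b) Product at 9.3% available chlorine: 3764 / 0.093 = 40,470 g.
(b) Volume at density 1.09 g/mL: 40,470 g ÷ 1.09 g/mL = 37,130 mL.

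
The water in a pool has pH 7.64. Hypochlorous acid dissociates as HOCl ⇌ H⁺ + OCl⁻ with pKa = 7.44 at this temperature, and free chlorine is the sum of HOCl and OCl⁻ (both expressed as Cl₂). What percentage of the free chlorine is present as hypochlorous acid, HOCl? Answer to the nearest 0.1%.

[OCl⁻]/[HOCl] = 10^(pH − pKa) = 10^(7.64 − 7.44) = 10^0.20 = 1.585.
Fraction as HOCl = 1 / (1 + 1.585) = 0.3869.

38.7%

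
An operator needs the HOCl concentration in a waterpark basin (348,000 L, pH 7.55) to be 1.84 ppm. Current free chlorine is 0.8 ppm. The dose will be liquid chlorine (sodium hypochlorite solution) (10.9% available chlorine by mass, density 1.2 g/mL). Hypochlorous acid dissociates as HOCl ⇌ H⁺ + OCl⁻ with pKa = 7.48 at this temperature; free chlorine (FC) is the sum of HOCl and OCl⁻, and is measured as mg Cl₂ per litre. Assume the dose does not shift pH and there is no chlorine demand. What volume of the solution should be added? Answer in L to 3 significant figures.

[OCl⁻]/[HOCl] = 10^(pH − pKa) = 10^(7.55 − 7.48) = 1.175; fraction as HOCl = 1/(1 + 1.175) = 0.4598.
Free chlorine required for 1.84 ppm HOCl: 1.84 / 0.4598 = 4.002 ppm.
FC to add: 4.002 − 0.8 = 3.202 mg/L as Cl₂.
Cl₂ equivalent: 3.202 mg/L × 348,000 L = 1114 g.
Product at 10.9% available Cl: 1114 / 0.109 = 10,220 g.
Volume: 10,220 g ÷ 1.2 g/mL = 8519 mL.

8.52 L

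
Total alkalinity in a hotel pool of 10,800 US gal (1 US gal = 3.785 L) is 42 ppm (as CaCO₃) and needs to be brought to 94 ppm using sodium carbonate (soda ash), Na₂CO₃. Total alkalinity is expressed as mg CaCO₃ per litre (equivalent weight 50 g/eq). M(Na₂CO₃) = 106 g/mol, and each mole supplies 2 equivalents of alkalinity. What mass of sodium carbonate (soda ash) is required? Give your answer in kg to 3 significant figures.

2.25 kg

Volume: 10,800 US gal × 3.785 L/gal = 40,878 L.
Alkalinity to add: (94 − 42) = 52 mg/L as CaCO₃ × 40,878 L = 2126 g as CaCO₃.
Equivalents: 2126 g ÷ 50 g/eq = 42.51 eq.
Each mole of Na₂CO₃ supplies 2 eq, so 42.51 / 2 = 21.26 mol.
Mass: 21.26 mol × 106 g/mol = 2253 g.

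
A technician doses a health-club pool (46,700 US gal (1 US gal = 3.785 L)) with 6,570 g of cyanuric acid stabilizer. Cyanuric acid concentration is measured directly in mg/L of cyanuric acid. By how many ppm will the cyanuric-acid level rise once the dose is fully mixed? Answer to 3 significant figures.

Volume: 46,700 US gal × 3.785 L/gal = 176,760 L.
Rise: 6,570 g / 176,760 L × 1000 = 37.17 mg/L.

37.2 ppm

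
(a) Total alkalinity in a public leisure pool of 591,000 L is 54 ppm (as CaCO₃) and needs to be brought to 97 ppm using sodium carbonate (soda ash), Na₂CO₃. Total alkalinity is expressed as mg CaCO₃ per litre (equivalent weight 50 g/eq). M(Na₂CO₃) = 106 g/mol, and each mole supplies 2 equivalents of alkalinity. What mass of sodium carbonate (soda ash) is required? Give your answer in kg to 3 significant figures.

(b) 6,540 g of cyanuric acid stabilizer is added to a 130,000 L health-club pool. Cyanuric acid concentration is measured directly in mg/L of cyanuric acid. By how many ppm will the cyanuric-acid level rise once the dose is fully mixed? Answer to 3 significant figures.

(a) 26.9 kg; (b) 50.3 ppm

(a) Alkalinity to add: (97 − 54) = 43 mg/L as CaCO₃ × 591,000 L = 25,410 g as CaCO₃.
(a) Equivalents: 25,410 g ÷ 50 g/eq = 508.3 eq.
(a) Each mole of Na₂CO₃ supplies 2 eq, so 508.3 / 2 = 254.1 mol.
(a) Mass: 254.1 mol × 106 g/mol = 26,940 g.

(b) Rise: 6,540 g / 130,000 L × 1000 = 50.31 mg/L.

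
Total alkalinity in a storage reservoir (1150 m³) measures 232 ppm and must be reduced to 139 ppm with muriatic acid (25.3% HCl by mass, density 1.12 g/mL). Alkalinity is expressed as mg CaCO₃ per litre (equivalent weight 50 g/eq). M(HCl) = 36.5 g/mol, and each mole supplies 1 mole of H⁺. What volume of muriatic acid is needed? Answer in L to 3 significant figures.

276 L

Volume: 1150 m³ = 1,150,000 L.
Alkalinity to neutralize: (232 − 139) = 93 mg/L as CaCO₃ × 1,150,000 L = 107,000 g as CaCO₃.
Equivalents of H⁺ required: 107,000 ÷ 50 g/eq = 2139 eq = 2139 mol HCl.
Mass of HCl: 2139 × 36.5 = 78,070 g.
Mass of 25.3% solution: 78,070 / 0.253 = 308,600 g.
Volume: 308,600 g ÷ 1.12 g/mL = 275,500 mL.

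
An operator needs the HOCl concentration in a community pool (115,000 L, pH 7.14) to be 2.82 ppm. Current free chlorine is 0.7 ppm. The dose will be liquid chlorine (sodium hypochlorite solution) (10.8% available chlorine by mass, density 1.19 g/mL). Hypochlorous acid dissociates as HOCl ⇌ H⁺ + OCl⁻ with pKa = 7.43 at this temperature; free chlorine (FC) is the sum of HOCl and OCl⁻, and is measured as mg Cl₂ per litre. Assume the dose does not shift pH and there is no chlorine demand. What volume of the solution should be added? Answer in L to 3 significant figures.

[OCl⁻]/[HOCl] = 10^(pH − pKa) = 10^(7.14 − 7.43) = 0.5129; fraction as HOCl = 1/(1 + 0.5129) = 0.661.
Free chlorine required for 2.82 ppm HOCl: 2.82 / 0.661 = 4.266 ppm.
FC to add: 4.266 − 0.7 = 3.566 mg/L as Cl₂.
Cl₂ equivalent: 3.566 mg/L × 115,000 L = 410.1 g.
Product at 10.8% available Cl: 410.1 / 0.108 = 3797 g.
Volume: 3797 g ÷ 1.19 g/mL = 3191 mL.

3.19 L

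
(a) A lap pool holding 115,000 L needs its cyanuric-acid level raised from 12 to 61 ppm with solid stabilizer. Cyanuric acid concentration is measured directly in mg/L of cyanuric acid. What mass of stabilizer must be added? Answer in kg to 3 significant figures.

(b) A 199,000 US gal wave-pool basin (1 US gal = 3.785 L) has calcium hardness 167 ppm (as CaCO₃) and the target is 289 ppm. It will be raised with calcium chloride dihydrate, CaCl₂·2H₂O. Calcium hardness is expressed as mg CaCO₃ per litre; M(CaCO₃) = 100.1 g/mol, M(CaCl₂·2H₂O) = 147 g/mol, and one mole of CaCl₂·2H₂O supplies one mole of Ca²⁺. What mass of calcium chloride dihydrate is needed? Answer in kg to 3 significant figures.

(a) 5.63 kg; (b) 135 kg

(a) CYA to add: (61 − 12) = 49 mg/L × 115,000 L = 5635 g cyanuric acid.

(b) Volume: 199,000 US gal × 3.785 L/gal = 753,215 L.
(b) Hardness to add: (289 − 167) = 122 mg/L as CaCO₃ × 753,215 L = 91,890 g as CaCO₃.
(b) Moles of Ca²⁺ (1 mol Ca²⁺ ≡ 1 mol CaCO₃): 91,890 / 100.1 g/mol = 918 mol.
(b) Mass of CaCl₂·2H₂O: 918 × 147 = 134,900 g.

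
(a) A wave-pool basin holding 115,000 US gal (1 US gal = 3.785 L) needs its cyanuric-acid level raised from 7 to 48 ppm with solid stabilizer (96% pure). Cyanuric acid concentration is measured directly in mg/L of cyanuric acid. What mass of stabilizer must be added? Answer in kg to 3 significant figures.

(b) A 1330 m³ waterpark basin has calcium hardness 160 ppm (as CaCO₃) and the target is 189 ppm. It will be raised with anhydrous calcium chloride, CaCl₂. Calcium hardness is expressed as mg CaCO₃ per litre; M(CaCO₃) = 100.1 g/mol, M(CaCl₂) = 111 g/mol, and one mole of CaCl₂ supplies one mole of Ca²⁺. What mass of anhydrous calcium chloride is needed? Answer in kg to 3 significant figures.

(a) Volume: 115,000 US gal × 3.785 L/gal = 435,275 L.
(a) CYA to add: (48 − 7) = 41 mg/L × 435,275 L = 17,850 g cyanuric acid.
(a) At 96% purity: 17,850 / 0.96 = 18,590 g product.

(b) Volume: 1330 m³ = 1,330,000 L.
(b) Hardness to add: (189 − 160) = 29 mg/L as CaCO₃ × 1,330,000 L = 38,570 g as CaCO₃.
(b) Moles of Ca²⁺ (1 mol Ca²⁺ ≡ 1 mol CaCO₃): 38,570 / 100.1 g/mol = 385.3 mol.
(b) Mass of CaCl₂: 385.3 × 111 = 42,770 g.

(a) 18.6 kg; (b) 42.8 kg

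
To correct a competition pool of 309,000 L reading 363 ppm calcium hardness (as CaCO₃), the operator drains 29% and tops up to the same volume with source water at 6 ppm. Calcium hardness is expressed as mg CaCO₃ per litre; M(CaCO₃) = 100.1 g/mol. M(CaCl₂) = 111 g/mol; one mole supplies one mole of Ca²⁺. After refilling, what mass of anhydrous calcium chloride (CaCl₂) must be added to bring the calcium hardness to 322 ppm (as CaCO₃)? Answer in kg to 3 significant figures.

After draining 29% and refilling: 363 × 0.71 + 6 × 0.29 = 259.47 ppm.
Deficit to target: 322 − 259.47 = 62.53 mg/L.
As CaCO₃: 62.53 mg/L × 309,000 L = 19,320 g; ÷ 100.1 = 193 mol Ca²⁺.
Mass: 193 × 111 = 21,430 g.

21.4 kg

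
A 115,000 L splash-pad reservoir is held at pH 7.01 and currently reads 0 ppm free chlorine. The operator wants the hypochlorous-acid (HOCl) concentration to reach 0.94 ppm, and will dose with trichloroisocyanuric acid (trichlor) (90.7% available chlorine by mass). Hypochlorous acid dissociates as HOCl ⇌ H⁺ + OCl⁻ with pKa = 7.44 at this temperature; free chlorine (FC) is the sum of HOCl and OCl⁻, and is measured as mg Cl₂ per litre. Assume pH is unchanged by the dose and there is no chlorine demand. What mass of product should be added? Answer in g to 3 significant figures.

[OCl⁻]/[HOCl] = 10^(pH − pKa) = 10^(7.01 − 7.44) = 0.3715; fraction as HOCl = 1/(1 + 0.3715) = 0.7291.
Free chlorine required for 0.94 ppm HOCl: 0.94 / 0.7291 = 1.289 ppm.
FC to add: 1.289 − 0 = 1.289 mg/L as Cl₂.
Cl₂ equivalent: 1.289 mg/L × 115,000 L = 148.3 g.
Product at 90.7% available Cl: 148.3 / 0.907 = 163.5 g.

163 g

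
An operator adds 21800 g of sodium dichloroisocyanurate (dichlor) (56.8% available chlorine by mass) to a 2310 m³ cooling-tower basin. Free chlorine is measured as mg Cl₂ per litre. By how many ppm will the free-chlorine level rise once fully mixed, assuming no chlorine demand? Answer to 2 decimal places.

Volume: 2310 m³ = 2,310,000 L.
Available chlorine delivered: 21,800 g × 0.568 = 12,380 g as Cl₂.
Concentration rise: 12,380 g / 2,310,000 L = 5.36 mg/L = 5.36 ppm.

5.36 ppm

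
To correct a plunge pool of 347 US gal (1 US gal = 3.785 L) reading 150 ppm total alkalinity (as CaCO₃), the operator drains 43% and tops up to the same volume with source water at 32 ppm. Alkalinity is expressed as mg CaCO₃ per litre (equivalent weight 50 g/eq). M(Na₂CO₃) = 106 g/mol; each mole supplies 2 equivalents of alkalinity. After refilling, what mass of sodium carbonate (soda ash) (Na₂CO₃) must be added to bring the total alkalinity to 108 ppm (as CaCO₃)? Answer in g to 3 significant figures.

Volume: 347 US gal × 3.785 L/gal = 1,313 L.
After draining 43% and refilling: 150 × 0.57 + 32 × 0.43 = 99.26 ppm.
Deficit to target: 108 − 99.26 = 8.74 mg/L.
As CaCO₃: 8.74 mg/L × 1,313 L = 11.48 g; ÷ 50 g/eq ÷ 2 = 0.1148 mol Na₂CO₃.
Mass: 0.1148 × 106 = 12.17 g.

12.2 g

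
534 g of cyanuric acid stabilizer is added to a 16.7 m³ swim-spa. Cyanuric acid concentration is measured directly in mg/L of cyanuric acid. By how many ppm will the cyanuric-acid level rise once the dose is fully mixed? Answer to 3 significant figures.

32.0 ppm

Volume: 16.7 m³ = 16,700 L.
Rise: 534 g / 16,700 L × 1000 = 31.98 mg/L.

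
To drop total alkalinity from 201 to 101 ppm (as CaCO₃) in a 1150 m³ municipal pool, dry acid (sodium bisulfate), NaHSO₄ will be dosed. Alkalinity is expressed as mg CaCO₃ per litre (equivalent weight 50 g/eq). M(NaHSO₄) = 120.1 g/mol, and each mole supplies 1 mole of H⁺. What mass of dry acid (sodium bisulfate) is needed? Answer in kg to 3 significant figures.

276 kg

Volume: 1150 m³ = 1,150,000 L.
Alkalinity to neutralize: (201 − 101) = 100 mg/L as CaCO₃ × 1,150,000 L = 115,000 g as CaCO₃.
Equivalents of H⁺ required: 115,000 ÷ 50 g/eq = 2300 eq = 2300 mol NaHSO₄.
Mass of NaHSO₄: 2300 × 120.1 = 276,200 g.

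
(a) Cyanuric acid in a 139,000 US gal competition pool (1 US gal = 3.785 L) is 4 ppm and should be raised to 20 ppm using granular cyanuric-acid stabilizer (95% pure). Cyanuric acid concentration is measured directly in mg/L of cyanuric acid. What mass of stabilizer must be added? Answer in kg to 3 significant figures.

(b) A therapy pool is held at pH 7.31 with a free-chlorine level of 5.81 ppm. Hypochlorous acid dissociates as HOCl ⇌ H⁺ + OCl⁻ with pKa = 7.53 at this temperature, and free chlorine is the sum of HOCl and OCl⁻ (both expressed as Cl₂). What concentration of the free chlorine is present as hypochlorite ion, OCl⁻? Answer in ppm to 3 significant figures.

(a) 8.86 kg; (b) 2.18 ppm

(a) Volume: 139,000 US gal × 3.785 L/gal = 526,115 L.
(a) CYA to add: (20 − 4) = 16 mg/L × 526,115 L = 8418 g cyanuric acid.
(a) At 95% purity: 8418 / 0.95 = 8861 g product.

(b) [OCl⁻]/[HOCl] = 10^(pH − pKa) = 10^(7.31 − 7.53) = 10^-0.22 = 0.6026.
(b) Fraction as HOCl = 1 / (1 + 0.6026) = 0.624.
(b) OCl⁻ = (1 − 0.624) × 5.81 ppm = 2.185 ppm.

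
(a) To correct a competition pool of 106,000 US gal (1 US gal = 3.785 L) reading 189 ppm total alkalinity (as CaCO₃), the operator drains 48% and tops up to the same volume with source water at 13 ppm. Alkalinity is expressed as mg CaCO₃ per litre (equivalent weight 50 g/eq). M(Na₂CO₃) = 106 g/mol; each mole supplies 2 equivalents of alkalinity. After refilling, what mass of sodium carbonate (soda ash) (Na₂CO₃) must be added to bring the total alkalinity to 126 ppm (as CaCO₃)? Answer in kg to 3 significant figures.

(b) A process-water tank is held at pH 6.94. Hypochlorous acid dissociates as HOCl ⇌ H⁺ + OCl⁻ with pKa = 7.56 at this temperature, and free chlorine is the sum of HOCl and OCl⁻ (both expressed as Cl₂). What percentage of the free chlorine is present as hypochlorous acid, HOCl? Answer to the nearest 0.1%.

(a) 9.14 kg; (b) 80.7%

(a) Volume: 106,000 US gal × 3.785 L/gal = 401,210 L.
(a) After draining 48% and refilling: 189 × 0.52 + 13 × 0.48 = 104.52 ppm.
(a) Deficit to target: 126 − 104.52 = 21.48 mg/L.
(a) As CaCO₃: 21.48 mg/L × 401,210 L = 8618 g; ÷ 50 g/eq ÷ 2 = 86.18 mol Na₂CO₃.
(a) Mass: 86.18 × 106 = 9135 g.

(b) [OCl⁻]/[HOCl] = 10^(pH − pKa) = 10^(6.94 − 7.56) = 10^-0.62 = 0.2399.
(b) Fraction as HOCl = 1 / (1 + 0.2399) = 0.8065.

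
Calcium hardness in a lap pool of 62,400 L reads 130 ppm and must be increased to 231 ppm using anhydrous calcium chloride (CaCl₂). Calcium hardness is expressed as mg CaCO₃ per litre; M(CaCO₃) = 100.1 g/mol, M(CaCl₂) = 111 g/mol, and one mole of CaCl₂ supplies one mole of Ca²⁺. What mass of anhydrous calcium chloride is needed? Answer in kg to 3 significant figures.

6.99 kg

Hardness to add: (231 − 130) = 101 mg/L as CaCO₃ × 62,400 L = 6302 g as CaCO₃.
Moles of Ca²⁺ (1 mol Ca²⁺ ≡ 1 mol CaCO₃): 6302 / 100.1 g/mol = 62.96 mol.
Mass of CaCl₂: 62.96 × 111 = 6989 g.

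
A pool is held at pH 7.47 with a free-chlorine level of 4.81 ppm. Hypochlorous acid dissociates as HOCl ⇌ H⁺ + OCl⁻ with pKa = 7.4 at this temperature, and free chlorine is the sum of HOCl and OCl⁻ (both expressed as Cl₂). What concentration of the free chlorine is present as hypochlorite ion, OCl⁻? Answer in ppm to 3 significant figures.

2.60 ppm

[OCl⁻]/[HOCl] = 10^(pH − pKa) = 10^(7.47 − 7.4) = 10^0.07 = 1.175.
Fraction as HOCl = 1 / (1 + 1.175) = 0.4598.
OCl⁻ = (1 − 0.4598) × 4.81 ppm = 2.598 ppm.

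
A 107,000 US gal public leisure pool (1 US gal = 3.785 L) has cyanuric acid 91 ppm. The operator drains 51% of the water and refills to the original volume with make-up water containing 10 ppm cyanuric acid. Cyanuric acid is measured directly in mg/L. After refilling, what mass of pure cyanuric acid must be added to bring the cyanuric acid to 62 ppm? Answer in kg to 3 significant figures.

4.99 kg

Volume: 107,000 US gal × 3.785 L/gal = 404,995 L.
After draining 51% and refilling: 91 × 0.49 + 10 × 0.51 = 49.69 ppm.
Deficit to target: 62 − 49.69 = 12.31 mg/L.
Mass: 12.31 mg/L × 404,995 L = 4985 g cyanuric acid.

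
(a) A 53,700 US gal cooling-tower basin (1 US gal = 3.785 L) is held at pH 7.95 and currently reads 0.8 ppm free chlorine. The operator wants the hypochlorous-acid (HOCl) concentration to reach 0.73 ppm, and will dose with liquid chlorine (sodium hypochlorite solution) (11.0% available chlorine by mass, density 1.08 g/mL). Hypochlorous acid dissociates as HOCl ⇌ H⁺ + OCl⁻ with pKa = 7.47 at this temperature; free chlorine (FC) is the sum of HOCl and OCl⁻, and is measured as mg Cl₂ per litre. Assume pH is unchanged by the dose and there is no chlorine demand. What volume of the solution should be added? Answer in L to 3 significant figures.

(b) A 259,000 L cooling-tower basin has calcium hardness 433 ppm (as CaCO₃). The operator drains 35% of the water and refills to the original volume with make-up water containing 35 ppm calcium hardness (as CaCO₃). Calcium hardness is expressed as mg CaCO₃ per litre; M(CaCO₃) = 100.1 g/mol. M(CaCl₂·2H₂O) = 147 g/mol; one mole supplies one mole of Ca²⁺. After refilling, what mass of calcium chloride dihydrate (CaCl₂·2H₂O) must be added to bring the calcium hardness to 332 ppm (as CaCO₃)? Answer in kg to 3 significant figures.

(a) 3.65 L; (b) 14.6 kg

(a) Volume: 53,700 US gal × 3.785 L/gal = 203,254 L.
(a) [OCl⁻]/[HOCl] = 10^(pH − pKa) = 10^(7.95 − 7.47) = 3.02; fraction as HOCl = 1/(1 + 3.02) = 0.2488.
(a) Free chlorine required for 0.73 ppm HOCl: 0.73 / 0.2488 = 2.935 ppm.
(a) FC to add: 2.935 − 0.8 = 2.135 mg/L as Cl₂.
(a) Cl₂ equivalent: 2.135 mg/L × 203,254 L = 433.9 g.
(a) Product at 11.0% available Cl: 433.9 / 0.11 = 3944 g.
(a) Volume: 3944 g ÷ 1.08 g/mL = 3652 mL.

(b) After draining 35% and refilling: 433 × 0.65 + 35 × 0.35 = 293.7 ppm.
(b) Deficit to target: 332 − 293.7 = 38.3 mg/L.
(b) As CaCO₃: 38.3 mg/L × 259,000 L = 9920 g; ÷ 100.1 = 99.1 mol Ca²⁺.
(b) Mass: 99.1 × 147 = 14,570 g.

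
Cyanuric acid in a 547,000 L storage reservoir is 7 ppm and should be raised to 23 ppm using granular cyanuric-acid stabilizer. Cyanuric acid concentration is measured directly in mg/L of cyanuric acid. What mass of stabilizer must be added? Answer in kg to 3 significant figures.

CYA to add: (23 − 7) = 16 mg/L × 547,000 L = 8752 g cyanuric acid.

8.75 kg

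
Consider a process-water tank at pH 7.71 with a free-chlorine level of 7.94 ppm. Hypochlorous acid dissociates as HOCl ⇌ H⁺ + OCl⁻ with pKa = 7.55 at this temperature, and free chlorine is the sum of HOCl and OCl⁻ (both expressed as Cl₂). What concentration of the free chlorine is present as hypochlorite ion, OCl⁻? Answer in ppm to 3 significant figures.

4.69 ppm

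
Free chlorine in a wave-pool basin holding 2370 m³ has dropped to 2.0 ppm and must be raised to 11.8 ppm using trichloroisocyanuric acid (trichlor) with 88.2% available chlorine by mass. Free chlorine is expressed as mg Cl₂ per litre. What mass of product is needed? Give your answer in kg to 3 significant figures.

26.3 kg

Volume: 2370 m³ = 2,370,000 L.
Chlorine deficit: 11.8 − 2.0 = 9.8 ppm = 9.8 mg/L as Cl₂.
Cl₂ equivalent needed: 9.8 mg/L × 2,370,000 L = 23,230,000 mg = 23,230 g.
Product at 88.2% available chlorine: 23,230 / 0.882 = 26,330 g.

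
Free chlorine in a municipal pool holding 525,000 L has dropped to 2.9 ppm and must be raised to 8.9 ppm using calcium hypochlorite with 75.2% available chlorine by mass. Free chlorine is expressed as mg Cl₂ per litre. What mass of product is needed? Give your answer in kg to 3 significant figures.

4.19 kg

Chlorine deficit: 8.9 − 2.9 = 6 ppm = 6 mg/L as Cl₂.
Cl₂ equivalent needed: 6 mg/L × 525,000 L = 3,150,000 mg = 3150 g.
Product at 75.2% available chlorine: 3150 / 0.752 = 4189 g.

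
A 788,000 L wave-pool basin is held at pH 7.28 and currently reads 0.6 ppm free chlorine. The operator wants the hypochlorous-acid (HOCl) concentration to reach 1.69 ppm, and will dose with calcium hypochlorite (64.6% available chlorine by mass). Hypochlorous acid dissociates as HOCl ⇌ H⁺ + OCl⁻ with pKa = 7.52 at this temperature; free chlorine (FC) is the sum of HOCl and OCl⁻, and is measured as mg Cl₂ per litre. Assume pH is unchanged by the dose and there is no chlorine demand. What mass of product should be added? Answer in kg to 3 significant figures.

2.52 kg

[OCl⁻]/[HOCl] = 10^(pH − pKa) = 10^(7.28 − 7.52) = 0.5754; fraction as HOCl = 1/(1 + 0.5754) = 0.6347.
Free chlorine required for 1.69 ppm HOCl: 1.69 / 0.6347 = 2.662 ppm.
FC to add: 2.662 − 0.6 = 2.062 mg/L as Cl₂.
Cl₂ equivalent: 2.062 mg/L × 788,000 L = 1625 g.
Product at 64.6% available Cl: 1625 / 0.646 = 2516 g.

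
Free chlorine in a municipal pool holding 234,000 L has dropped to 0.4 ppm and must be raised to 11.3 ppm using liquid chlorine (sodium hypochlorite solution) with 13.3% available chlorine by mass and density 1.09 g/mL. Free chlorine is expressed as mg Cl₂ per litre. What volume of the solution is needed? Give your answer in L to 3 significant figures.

Chlorine deficit: 11.3 − 0.4 = 10.9 ppm = 10.9 mg/L as Cl₂.
Cl₂ equivalent needed: 10.9 mg/L × 234,000 L = 2,551,000 mg = 2551 g.
Product at 13.3% available chlorine: 2551 / 0.133 = 19,180 g.
Volume at density 1.09 g/mL: 19,180 g ÷ 1.09 g/mL = 17,590 mL.

17.6 L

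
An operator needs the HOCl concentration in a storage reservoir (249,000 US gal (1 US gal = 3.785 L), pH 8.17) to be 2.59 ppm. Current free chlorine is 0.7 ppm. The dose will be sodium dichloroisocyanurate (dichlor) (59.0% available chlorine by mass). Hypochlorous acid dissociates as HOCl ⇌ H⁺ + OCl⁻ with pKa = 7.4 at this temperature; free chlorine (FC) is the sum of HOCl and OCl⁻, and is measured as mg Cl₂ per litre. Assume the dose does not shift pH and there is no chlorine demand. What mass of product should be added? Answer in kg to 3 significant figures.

27.4 kg

Volume: 249,000 US gal × 3.785 L/gal = 942,465 L.
[OCl⁻]/[HOCl] = 10^(pH − pKa) = 10^(8.17 − 7.4) = 5.888; fraction as HOCl = 1/(1 + 5.888) = 0.1452.
Free chlorine required for 2.59 ppm HOCl: 2.59 / 0.1452 = 17.84 ppm.
FC to add: 17.84 − 0.7 = 17.14 mg/L as Cl₂.
Cl₂ equivalent: 17.14 mg/L × 942,465 L = 16,150 g.
Product at 59.0% available Cl: 16,150 / 0.59 = 27,380 g.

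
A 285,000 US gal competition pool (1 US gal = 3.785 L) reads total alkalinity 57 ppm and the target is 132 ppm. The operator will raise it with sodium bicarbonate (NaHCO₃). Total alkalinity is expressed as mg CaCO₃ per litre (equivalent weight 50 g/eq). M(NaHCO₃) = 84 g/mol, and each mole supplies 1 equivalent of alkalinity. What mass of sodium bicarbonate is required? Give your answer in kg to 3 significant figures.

136 kg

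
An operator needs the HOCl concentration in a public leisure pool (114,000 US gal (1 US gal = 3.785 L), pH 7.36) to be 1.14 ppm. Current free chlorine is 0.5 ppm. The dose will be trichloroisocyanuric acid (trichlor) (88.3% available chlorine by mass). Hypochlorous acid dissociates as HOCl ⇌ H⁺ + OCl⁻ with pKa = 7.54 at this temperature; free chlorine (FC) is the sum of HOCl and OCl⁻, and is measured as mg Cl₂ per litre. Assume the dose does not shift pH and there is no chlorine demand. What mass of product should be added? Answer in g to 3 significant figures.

681 g

Volume: 114,000 US gal × 3.785 L/gal = 431,490 L.
[OCl⁻]/[HOCl] = 10^(pH − pKa) = 10^(7.36 − 7.54) = 0.6607; fraction as HOCl = 1/(1 + 0.6607) = 0.6022.
Free chlorine required for 1.14 ppm HOCl: 1.14 / 0.6022 = 1.893 ppm.
FC to add: 1.893 − 0.5 = 1.393 mg/L as Cl₂.
Cl₂ equivalent: 1.393 mg/L × 431,490 L = 601.1 g.
Product at 88.3% available Cl: 601.1 / 0.883 = 680.8 g.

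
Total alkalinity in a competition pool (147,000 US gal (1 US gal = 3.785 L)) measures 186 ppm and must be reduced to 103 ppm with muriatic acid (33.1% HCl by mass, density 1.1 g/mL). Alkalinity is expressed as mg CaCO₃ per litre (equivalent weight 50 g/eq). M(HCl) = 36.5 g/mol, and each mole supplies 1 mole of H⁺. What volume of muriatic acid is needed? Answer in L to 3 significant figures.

92.6 L

Volume: 147,000 US gal × 3.785 L/gal = 556,395 L.
Alkalinity to neutralize: (186 − 103) = 83 mg/L as CaCO₃ × 556,395 L = 46,180 g as CaCO₃.
Equivalents of H⁺ required: 46,180 ÷ 50 g/eq = 923.6 eq = 923.6 mol HCl.
Mass of HCl: 923.6 × 36.5 = 33,710 g.
Mass of 33.1% solution: 33,710 / 0.331 = 101,800 g.
Volume: 101,800 g ÷ 1.1 g/mL = 92,590 mL.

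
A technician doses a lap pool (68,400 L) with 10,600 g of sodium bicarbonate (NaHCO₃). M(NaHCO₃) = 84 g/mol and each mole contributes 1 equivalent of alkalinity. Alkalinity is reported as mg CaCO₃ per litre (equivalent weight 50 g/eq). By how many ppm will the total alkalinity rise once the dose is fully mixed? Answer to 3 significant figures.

Moles of NaHCO₃: 10,600 g ÷ 84 g/mol = 126.2 mol → 126.2 eq of alkalinity.
As CaCO₃: 126.2 eq × 50 g/eq = 6310 g.
Rise: 6310 g / 68,400 L × 1000 = 92.24 mg/L.

92.2 ppm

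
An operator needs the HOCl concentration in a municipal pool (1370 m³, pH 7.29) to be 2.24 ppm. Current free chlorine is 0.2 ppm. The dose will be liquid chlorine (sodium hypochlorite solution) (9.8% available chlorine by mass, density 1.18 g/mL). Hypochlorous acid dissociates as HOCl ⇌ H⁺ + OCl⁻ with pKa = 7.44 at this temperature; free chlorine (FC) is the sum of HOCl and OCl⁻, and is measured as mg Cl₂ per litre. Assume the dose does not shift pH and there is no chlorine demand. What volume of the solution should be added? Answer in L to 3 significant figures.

43.0 L

Volume: 1370 m³ = 1,370,000 L.
[OCl⁻]/[HOCl] = 10^(pH − pKa) = 10^(7.29 − 7.44) = 0.7079; fraction as HOCl = 1/(1 + 0.7079) = 0.5855.
Free chlorine required for 2.24 ppm HOCl: 2.24 / 0.5855 = 3.826 ppm.
FC to add: 3.826 − 0.2 = 3.626 mg/L as Cl₂.
Cl₂ equivalent: 3.626 mg/L × 1,370,000 L = 4967 g.
Product at 9.8% available Cl: 4967 / 0.098 = 50,690 g.
Volume: 50,690 g ÷ 1.18 g/mL = 42,960 mL.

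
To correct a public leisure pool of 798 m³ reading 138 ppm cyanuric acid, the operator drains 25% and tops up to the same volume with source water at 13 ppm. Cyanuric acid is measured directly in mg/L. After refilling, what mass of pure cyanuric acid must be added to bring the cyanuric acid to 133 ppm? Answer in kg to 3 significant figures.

Volume: 798 m³ = 798,000 L.
After draining 25% and refilling: 138 × 0.75 + 13 × 0.25 = 106.75 ppm.
Deficit to target: 133 − 106.75 = 26.25 mg/L.
Mass: 26.25 mg/L × 798,000 L = 20,950 g cyanuric acid.

20.9 kg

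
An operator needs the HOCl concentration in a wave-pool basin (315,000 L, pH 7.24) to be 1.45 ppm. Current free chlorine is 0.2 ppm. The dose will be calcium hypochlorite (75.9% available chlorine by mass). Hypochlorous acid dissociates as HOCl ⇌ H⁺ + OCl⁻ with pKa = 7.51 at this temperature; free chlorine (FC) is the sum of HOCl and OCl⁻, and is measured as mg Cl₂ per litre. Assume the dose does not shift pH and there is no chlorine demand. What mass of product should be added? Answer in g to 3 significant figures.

842 g

[OCl⁻]/[HOCl] = 10^(pH − pKa) = 10^(7.24 − 7.51) = 0.537; fraction as HOCl = 1/(1 + 0.537) = 0.6506.
Free chlorine required for 1.45 ppm HOCl: 1.45 / 0.6506 = 2.229 ppm.
FC to add: 2.229 − 0.2 = 2.029 mg/L as Cl₂.
Cl₂ equivalent: 2.029 mg/L × 315,000 L = 639 g.
Product at 75.9% available Cl: 639 / 0.759 = 841.9 g.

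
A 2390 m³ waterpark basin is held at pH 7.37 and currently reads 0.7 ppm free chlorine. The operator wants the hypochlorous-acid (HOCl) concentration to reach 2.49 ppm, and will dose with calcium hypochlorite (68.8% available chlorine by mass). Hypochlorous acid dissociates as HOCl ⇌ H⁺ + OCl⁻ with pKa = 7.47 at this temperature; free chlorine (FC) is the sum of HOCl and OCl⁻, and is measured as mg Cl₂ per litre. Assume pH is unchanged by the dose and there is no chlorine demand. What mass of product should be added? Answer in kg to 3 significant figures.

Volume: 2390 m³ = 2,390,000 L.
[OCl⁻]/[HOCl] = 10^(pH − pKa) = 10^(7.37 − 7.47) = 0.7943; fraction as HOCl = 1/(1 + 0.7943) = 0.5573.
Free chlorine required for 2.49 ppm HOCl: 2.49 / 0.5573 = 4.468 ppm.
FC to add: 4.468 − 0.7 = 3.768 mg/L as Cl₂.
Cl₂ equivalent: 3.768 mg/L × 2,390,000 L = 9005 g.
Product at 68.8% available Cl: 9005 / 0.688 = 13,090 g.

13.1 kg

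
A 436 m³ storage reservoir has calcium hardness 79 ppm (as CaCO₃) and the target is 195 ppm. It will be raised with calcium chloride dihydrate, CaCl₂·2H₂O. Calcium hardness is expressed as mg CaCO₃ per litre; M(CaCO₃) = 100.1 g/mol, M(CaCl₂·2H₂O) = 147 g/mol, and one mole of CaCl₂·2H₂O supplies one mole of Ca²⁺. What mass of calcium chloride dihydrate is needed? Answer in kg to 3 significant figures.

74.3 kg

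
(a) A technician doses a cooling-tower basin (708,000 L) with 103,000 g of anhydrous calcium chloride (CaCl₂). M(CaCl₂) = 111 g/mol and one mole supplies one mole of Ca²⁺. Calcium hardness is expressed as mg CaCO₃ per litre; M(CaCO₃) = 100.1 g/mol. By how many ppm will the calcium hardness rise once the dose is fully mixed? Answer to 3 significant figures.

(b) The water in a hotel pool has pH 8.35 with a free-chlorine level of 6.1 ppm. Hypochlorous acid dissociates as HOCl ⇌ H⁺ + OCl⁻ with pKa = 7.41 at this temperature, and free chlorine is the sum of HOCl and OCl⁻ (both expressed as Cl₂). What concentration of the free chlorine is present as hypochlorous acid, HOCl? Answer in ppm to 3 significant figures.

(a) Moles of Ca²⁺: 103,000 g ÷ 111 g/mol = 927.9 mol.
(a) As CaCO₃: 927.9 mol × 100.1 g/mol = 92,890 g.
(a) Rise: 92,890 g / 708,000 L × 1000 = 131.2 mg/L.

(b) [OCl⁻]/[HOCl] = 10^(pH − pKa) = 10^(8.35 − 7.41) = 10^0.94 = 8.71.
(b) Fraction as HOCl = 1 / (1 + 8.71) = 0.103.
(b) HOCl = 0.103 × 6.1 ppm = 0.6282 ppm.

(a) 131 ppm; (b) 0.628 ppm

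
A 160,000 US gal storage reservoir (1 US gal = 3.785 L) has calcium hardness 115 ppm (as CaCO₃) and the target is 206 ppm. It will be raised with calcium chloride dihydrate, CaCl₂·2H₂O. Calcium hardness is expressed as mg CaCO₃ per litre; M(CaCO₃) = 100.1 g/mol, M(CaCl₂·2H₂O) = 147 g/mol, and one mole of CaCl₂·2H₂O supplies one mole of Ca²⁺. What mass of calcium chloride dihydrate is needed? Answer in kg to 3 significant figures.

80.9 kg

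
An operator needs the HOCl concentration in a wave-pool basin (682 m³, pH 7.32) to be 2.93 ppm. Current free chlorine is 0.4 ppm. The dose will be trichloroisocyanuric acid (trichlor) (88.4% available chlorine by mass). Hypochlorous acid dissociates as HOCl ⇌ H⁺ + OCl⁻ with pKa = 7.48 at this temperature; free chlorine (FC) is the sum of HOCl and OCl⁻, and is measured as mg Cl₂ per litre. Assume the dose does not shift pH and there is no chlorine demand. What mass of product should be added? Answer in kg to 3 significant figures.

3.52 kg

Volume: 682 m³ = 682,000 L.
[OCl⁻]/[HOCl] = 10^(pH − pKa) = 10^(7.32 − 7.48) = 0.6918; fraction as HOCl = 1/(1 + 0.6918) = 0.5911.
Free chlorine required for 2.93 ppm HOCl: 2.93 / 0.5911 = 4.957 ppm.
FC to add: 4.957 − 0.4 = 4.557 mg/L as Cl₂.
Cl₂ equivalent: 4.557 mg/L × 682,000 L = 3108 g.
Product at 88.4% available Cl: 3108 / 0.884 = 3516 g.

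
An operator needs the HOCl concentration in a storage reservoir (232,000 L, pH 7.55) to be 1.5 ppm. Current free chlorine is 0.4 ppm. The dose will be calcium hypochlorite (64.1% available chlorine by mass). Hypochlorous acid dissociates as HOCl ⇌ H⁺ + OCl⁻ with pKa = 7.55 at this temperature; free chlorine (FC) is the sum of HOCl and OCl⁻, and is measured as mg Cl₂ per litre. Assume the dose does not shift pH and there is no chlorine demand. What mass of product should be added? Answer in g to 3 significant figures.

[OCl⁻]/[HOCl] = 10^(pH − pKa) = 10^(7.55 − 7.55) = 1; fraction as HOCl = 1/(1 + 1) = 0.5.
Free chlorine required for 1.5 ppm HOCl: 1.5 / 0.5 = 3 ppm.
FC to add: 3 − 0.4 = 2.6 mg/L as Cl₂.
Cl₂ equivalent: 2.6 mg/L × 232,000 L = 603.2 g.
Product at 64.1% available Cl: 603.2 / 0.641 = 941 g.

941 g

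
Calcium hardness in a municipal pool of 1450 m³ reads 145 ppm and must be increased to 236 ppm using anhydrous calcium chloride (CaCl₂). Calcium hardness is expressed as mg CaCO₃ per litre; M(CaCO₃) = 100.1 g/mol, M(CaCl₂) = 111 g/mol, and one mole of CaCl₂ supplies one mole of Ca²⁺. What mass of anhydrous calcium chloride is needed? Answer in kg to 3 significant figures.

Volume: 1450 m³ = 1,450,000 L.
Hardness to add: (236 − 145) = 91 mg/L as CaCO₃ × 1,450,000 L = 132,000 g as CaCO₃.
Moles of Ca²⁺ (1 mol Ca²⁺ ≡ 1 mol CaCO₃): 132,000 / 100.1 g/mol = 1318 mol.
Mass of CaCl₂: 1318 × 111 = 146,300 g.

146 kg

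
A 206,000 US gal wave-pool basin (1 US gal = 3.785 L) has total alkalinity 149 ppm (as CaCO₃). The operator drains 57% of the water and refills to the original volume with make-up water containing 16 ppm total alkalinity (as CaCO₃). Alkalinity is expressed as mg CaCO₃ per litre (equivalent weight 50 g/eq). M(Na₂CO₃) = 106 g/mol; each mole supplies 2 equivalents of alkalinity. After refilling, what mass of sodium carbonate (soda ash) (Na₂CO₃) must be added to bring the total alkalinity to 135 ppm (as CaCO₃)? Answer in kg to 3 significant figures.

51.1 kg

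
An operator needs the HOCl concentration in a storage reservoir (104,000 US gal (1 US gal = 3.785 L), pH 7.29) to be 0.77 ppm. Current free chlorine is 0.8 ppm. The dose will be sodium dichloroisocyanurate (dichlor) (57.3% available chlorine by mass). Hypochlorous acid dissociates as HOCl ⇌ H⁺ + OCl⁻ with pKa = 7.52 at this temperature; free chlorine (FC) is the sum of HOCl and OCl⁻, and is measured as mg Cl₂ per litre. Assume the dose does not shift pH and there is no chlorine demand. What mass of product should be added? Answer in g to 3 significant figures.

Volume: 104,000 US gal × 3.785 L/gal = 393,640 L.
[OCl⁻]/[HOCl] = 10^(pH − pKa) = 10^(7.29 − 7.52) = 0.5888; fraction as HOCl = 1/(1 + 0.5888) = 0.6294.
Free chlorine required for 0.77 ppm HOCl: 0.77 / 0.6294 = 1.223 ppm.
FC to add: 1.223 − 0.8 = 0.4234 mg/L as Cl₂.
Cl₂ equivalent: 0.4234 mg/L × 393,640 L = 166.7 g.
Product at 57.3% available Cl: 166.7 / 0.573 = 290.9 g.

291 g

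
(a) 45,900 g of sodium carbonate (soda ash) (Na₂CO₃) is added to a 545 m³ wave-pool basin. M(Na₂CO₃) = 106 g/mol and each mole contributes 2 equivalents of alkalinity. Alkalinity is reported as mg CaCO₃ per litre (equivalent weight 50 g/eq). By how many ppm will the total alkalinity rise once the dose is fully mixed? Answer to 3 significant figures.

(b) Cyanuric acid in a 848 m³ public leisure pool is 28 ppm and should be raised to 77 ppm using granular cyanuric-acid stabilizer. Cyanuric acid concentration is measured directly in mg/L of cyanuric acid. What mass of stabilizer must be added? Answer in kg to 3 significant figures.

(a) 79.5 ppm; (b) 41.6 kg

(a) Volume: 545 m³ = 545,000 L.
(a) Moles of Na₂CO₃: 45,900 g ÷ 106 g/mol = 433 mol → 866 eq of alkalinity.
(a) As CaCO₃: 866 eq × 50 g/eq = 43,300 g.
(a) Rise: 43,300 g / 545,000 L × 1000 = 79.45 mg/L.

(b) Volume: 848 m³ = 848,000 L.
(b) CYA to add: (77 − 28) = 49 mg/L × 848,000 L = 41,550 g cyanuric acid.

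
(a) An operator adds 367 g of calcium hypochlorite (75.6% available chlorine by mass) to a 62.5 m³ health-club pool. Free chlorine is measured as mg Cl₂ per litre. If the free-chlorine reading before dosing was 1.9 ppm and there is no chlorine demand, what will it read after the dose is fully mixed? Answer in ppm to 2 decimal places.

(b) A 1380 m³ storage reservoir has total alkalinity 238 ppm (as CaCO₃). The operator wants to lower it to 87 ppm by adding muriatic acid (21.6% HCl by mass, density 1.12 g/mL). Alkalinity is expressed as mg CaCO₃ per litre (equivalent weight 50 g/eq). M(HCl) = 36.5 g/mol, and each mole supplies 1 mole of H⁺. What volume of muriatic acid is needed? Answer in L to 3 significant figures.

(a) Volume: 62.5 m³ = 62,500 L.
(a) Available chlorine delivered: 367 g × 0.756 = 277.5 g as Cl₂.
(a) Concentration rise: 277.5 g / 62,500 L = 4.439 mg/L = 4.44 ppm.
(a) Final FC: 1.9 + 4.44 = 6.34 ppm.

(b) Volume: 1380 m³ = 1,380,000 L.
(b) Alkalinity to neutralize: (238 − 87) = 151 mg/L as CaCO₃ × 1,380,000 L = 208,400 g as CaCO₃.
(b) Equivalents of H⁺ required: 208,400 ÷ 50 g/eq = 4168 eq = 4168 mol HCl.
(b) Mass of HCl: 4168 × 36.5 = 152,100 g.
(b) Mass of 21.6% solution: 152,100 / 0.216 = 704,200 g.
(b) Volume: 704,200 g ÷ 1.12 g/mL = 628,800 mL.

(a) 6.34 ppm; (b) 629 L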